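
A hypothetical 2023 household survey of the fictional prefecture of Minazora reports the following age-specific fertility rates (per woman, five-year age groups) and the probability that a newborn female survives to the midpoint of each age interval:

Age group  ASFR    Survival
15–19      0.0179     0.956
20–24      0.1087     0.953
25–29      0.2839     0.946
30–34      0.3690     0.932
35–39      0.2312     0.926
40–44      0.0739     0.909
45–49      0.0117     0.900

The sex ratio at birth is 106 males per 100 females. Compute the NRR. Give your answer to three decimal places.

2.488

Proportion female at birth = 100 / (100 + 106) = 0.48544.
Per-age-group product (5 × ASFR × survival probability):
  15–19: 5 × 0.0179 × 0.956 = 0.08556
  20–24: 5 × 0.1087 × 0.953 = 0.51796
  25–29: 5 × 0.2839 × 0.946 = 1.34285
  30–34: 5 × 0.3690 × 0.932 = 1.71954
  35–39: 5 × 0.2312 × 0.926 = 1.07046
  40–44: 5 × 0.0739 × 0.909 = 0.33588
  45–49: 5 × 0.0117 × 0.900 = 0.05265
Sum = 5.12490
NRR = 0.48544 × 5.12490 = 2.48783
With NRR above 1 the population is above replacement fertility.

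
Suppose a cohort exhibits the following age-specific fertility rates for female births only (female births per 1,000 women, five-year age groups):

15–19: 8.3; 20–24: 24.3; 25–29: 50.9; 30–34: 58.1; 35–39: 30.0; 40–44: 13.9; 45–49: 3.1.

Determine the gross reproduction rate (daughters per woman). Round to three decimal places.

0.943

Sum of female ASFRs = 8.3 + 24.3 + 50.9 + 58.1 + 30.0 + 13.9 + 3.1 = 188.6
GRR = 5 × 188.6 / 1000 = 0.943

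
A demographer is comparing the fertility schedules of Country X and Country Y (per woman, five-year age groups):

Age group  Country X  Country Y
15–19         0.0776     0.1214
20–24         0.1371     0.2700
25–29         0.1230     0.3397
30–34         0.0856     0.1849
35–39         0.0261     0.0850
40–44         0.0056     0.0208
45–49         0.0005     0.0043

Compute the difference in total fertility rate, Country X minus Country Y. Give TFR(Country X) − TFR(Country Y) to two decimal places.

-2.85

Country X:
  Sum of ASFRs = 0.0776 + 0.1371 + 0.1230 + 0.0856 + 0.0261 + 0.0056 + 0.0005 = 0.4555
  TFR = 5 × 0.4555 = 2.2775
Country Y:
  Sum of ASFRs = 0.1214 + 0.2700 + 0.3397 + 0.1849 + 0.0850 + 0.0208 + 0.0043 = 1.0261
  TFR = 5 × 1.0261 = 5.1305
Difference = 2.2775 − 5.1305 = -2.853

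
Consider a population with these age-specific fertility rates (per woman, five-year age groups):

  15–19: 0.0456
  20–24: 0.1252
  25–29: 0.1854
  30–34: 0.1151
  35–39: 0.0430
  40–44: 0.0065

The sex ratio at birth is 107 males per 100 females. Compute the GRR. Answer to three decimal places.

1.258

Proportion female at birth = 100 / (100 + 107) = 0.48309.
Sum of ASFRs = 0.0456 + 0.1252 + 0.1854 + 0.1151 + 0.0430 + 0.0065 = 0.5208
TFR = 5 × 0.5208 = 2.604
GRR = 0.48309 × 2.604 = 1.25797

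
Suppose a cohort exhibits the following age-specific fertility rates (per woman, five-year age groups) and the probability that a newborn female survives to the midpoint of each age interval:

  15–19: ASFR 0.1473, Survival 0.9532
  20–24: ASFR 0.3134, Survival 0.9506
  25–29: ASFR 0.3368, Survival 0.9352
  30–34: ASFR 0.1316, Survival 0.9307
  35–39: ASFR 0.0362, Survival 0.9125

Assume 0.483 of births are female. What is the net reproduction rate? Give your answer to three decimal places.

2.195

Proportion female at birth = 0.483.
Per-age-group product (5 × ASFR × survival probability):
  15–19: 5 × 0.1473 × 0.9532 = 0.70203
  20–24: 5 × 0.3134 × 0.9506 = 1.48959
  25–29: 5 × 0.3368 × 0.9352 = 1.57488
  30–34: 5 × 0.1316 × 0.9307 = 0.61240
  35–39: 5 × 0.0362 × 0.9125 = 0.16516
Sum = 4.54406
NRR = 0.483 × 4.54406 = 2.19478
NRR > 1, so each generation more than replaces itself.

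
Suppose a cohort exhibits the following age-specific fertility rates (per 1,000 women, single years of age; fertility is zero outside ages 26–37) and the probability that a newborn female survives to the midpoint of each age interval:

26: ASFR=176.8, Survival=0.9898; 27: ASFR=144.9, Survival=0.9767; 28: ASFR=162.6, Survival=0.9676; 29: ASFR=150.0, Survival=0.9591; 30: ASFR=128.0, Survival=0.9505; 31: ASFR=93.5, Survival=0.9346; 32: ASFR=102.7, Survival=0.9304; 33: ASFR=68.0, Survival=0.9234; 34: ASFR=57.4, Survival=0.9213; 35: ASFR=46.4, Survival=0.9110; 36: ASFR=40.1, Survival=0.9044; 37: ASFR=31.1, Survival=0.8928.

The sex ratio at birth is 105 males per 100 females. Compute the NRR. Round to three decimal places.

0.558

Proportion female at birth = 100 / (100 + 105) = 0.48780.
Weighting each age-specific rate by interval width and survival:
  26: 1 × 176.8/1000 × 0.9898 = 0.17500
  27: 1 × 144.9/1000 × 0.9767 = 0.14152
  28: 1 × 162.6/1000 × 0.9676 = 0.15733
  29: 1 × 150.0/1000 × 0.9591 = 0.14387
  30: 1 × 128.0/1000 × 0.9505 = 0.12166
  31: 1 × 93.5/1000 × 0.9346 = 0.08739
  32: 1 × 102.7/1000 × 0.9304 = 0.09555
  33: 1 × 68.0/1000 × 0.9234 = 0.06279
  34: 1 × 57.4/1000 × 0.9213 = 0.05288
  35: 1 × 46.4/1000 × 0.9110 = 0.04227
  36: 1 × 40.1/1000 × 0.9044 = 0.03627
  37: 1 × 31.1/1000 × 0.8928 = 0.02777
Sum = 1.14430
NRR = 0.48780 × 1.14430 = 0.55819
With NRR below 1 the population is below replacement fertility.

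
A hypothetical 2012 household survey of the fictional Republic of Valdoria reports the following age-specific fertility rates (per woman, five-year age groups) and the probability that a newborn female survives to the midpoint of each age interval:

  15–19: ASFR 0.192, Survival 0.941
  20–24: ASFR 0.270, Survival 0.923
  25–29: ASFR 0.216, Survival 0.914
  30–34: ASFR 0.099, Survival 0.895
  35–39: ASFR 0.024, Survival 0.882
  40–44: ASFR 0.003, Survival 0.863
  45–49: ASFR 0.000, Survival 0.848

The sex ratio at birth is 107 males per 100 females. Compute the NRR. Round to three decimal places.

Proportion female at birth = 100 / (100 + 107) = 0.48309.
Weighting each age-specific rate by interval width and survival:
  15–19: 5 × 0.192 × 0.941 = 0.90336
  20–24: 5 × 0.270 × 0.923 = 1.24605
  25–29: 5 × 0.216 × 0.914 = 0.98712
  30–34: 5 × 0.099 × 0.895 = 0.44303
  35–39: 5 × 0.024 × 0.882 = 0.10584
  40–44: 5 × 0.003 × 0.863 = 0.01295
  45–49: 5 × 0.000 × 0.848 = 0.00000
Sum = 3.69835
NRR = 0.48309 × 3.69835 = 1.78664

1.787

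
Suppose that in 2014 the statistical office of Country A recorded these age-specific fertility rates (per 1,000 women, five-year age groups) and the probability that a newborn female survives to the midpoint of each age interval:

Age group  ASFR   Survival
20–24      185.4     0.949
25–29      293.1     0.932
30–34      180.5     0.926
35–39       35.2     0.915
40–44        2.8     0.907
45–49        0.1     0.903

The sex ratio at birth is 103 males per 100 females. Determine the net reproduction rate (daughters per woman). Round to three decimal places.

Proportion female at birth = 100 / (100 + 103) = 0.49261.
Each age group contributes 5 × ASFR × survival:
  20–24: 5 × 185.4/1000 × 0.949 = 0.87972
  25–29: 5 × 293.1/1000 × 0.932 = 1.36585
  30–34: 5 × 180.5/1000 × 0.926 = 0.83572
  35–39: 5 × 35.2/1000 × 0.915 = 0.16104
  40–44: 5 × 2.8/1000 × 0.907 = 0.01270
  45–49: 5 × 0.1/1000 × 0.903 = 0.00045
Sum = 3.25548
NRR = 0.49261 × 3.25548 = 1.60368

1.604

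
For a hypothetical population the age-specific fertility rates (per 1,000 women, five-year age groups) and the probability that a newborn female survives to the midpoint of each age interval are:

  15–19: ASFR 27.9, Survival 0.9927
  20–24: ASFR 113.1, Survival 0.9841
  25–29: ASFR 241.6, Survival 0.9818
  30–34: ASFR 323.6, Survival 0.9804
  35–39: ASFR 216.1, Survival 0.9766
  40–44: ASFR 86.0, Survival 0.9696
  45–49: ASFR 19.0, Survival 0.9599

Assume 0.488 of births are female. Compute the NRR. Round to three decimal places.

2.455

Proportion female at birth = 0.488.
Each age group contributes 5 × ASFR × survival:
  15–19: 5 × 27.9/1000 × 0.9927 = 0.13848
  20–24: 5 × 113.1/1000 × 0.9841 = 0.55651
  25–29: 5 × 241.6/1000 × 0.9818 = 1.18601
  30–34: 5 × 323.6/1000 × 0.9804 = 1.58629
  35–39: 5 × 216.1/1000 × 0.9766 = 1.05522
  40–44: 5 × 86.0/1000 × 0.9696 = 0.41693
  45–49: 5 × 19.0/1000 × 0.9599 = 0.09119
Sum = 5.03063
NRR = 0.488 × 5.03063 = 2.45495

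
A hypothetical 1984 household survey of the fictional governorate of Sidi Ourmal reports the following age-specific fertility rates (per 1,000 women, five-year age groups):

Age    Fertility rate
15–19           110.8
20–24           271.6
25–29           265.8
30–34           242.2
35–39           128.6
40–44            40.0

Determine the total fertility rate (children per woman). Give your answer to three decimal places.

Sum of ASFRs = 110.8 + 271.6 + 265.8 + 242.2 + 128.6 + 40.0 = 1059.0
TFR = 5 × 1059.0 / 1000 = 5.295

5.295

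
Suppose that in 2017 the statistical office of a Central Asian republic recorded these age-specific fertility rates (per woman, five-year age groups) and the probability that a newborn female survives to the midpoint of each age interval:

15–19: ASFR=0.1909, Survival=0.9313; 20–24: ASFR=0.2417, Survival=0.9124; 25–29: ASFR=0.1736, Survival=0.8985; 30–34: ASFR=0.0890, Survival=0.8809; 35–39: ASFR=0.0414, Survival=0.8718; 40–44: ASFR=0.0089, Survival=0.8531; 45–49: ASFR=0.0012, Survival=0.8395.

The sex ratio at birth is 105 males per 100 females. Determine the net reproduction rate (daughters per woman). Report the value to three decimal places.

Proportion female at birth = 100 / (100 + 105) = 0.48780.
Per-age-group product (5 × ASFR × survival probability):
  15–19: 5 × 0.1909 × 0.9313 = 0.88893
  20–24: 5 × 0.2417 × 0.9124 = 1.10264
  25–29: 5 × 0.1736 × 0.8985 = 0.77990
  30–34: 5 × 0.0890 × 0.8809 = 0.39200
  35–39: 5 × 0.0414 × 0.8718 = 0.18046
  40–44: 5 × 0.0089 × 0.8531 = 0.03796
  45–49: 5 × 0.0012 × 0.8395 = 0.00504
Sum = 3.38693
NRR = 0.48780 × 3.38693 = 1.65214

1.652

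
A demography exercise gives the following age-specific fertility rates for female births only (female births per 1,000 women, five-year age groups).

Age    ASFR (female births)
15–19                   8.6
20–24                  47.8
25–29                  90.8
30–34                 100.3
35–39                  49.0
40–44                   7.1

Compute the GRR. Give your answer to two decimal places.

1.52

Sum of female ASFRs = 8.6 + 47.8 + 90.8 + 100.3 + 49.0 + 7.1 = 303.6
GRR = 5 × 303.6 / 1000 = 1.518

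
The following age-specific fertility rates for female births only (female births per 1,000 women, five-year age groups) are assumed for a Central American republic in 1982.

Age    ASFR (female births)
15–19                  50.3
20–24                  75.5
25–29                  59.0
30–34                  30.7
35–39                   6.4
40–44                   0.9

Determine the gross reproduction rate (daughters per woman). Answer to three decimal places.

1.114

Sum of female ASFRs = 50.3 + 75.5 + 59.0 + 30.7 + 6.4 + 0.9 = 222.8
GRR = 5 × 222.8 / 1000 = 1.114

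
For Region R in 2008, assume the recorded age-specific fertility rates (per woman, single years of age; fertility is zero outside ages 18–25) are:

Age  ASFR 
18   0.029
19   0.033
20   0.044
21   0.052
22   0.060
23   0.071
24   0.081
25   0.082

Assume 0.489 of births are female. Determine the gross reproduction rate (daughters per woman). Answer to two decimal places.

0.22

Proportion female at birth = 0.489.
Sum of ASFRs = 0.029 + 0.033 + 0.044 + 0.052 + 0.060 + 0.071 + 0.081 + 0.082 = 0.452
TFR = 0.452
GRR = 0.489 × 0.452 = 0.22103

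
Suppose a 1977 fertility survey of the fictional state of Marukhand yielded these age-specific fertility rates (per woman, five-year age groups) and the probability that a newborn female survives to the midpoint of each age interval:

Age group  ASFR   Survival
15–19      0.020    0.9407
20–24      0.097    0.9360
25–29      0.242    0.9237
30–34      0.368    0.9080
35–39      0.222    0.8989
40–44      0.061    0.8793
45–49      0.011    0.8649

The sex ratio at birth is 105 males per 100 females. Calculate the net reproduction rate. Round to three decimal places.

2.268

Proportion female at birth = 100 / (100 + 105) = 0.48780.
Survival-weighted fertility by age (5·fₓ·Sₓ):
  15–19: 5 × 0.020 × 0.9407 = 0.09407
  20–24: 5 × 0.097 × 0.9360 = 0.45396
  25–29: 5 × 0.242 × 0.9237 = 1.11768
  30–34: 5 × 0.368 × 0.9080 = 1.67072
  35–39: 5 × 0.222 × 0.8989 = 0.99778
  40–44: 5 × 0.061 × 0.8793 = 0.26819
  45–49: 5 × 0.011 × 0.8649 = 0.04757
Sum = 4.64997
NRR = 0.48780 × 4.64997 = 2.26826
NRR > 1, so each generation more than replaces itself.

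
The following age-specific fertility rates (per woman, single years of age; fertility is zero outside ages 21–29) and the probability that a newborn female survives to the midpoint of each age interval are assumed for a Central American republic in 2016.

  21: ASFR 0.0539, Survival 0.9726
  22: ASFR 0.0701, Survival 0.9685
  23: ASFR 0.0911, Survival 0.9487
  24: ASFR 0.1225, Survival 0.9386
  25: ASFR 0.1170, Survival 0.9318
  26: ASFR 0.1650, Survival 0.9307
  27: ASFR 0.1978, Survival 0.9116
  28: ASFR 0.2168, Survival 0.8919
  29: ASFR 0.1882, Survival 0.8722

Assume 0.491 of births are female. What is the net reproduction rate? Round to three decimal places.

0.551

Proportion female at birth = 0.491.
Each age group contributes 1 × ASFR × survival:
  21: 1 × 0.0539 × 0.9726 = 0.05242
  22: 1 × 0.0701 × 0.9685 = 0.06789
  23: 1 × 0.0911 × 0.9487 = 0.08643
  24: 1 × 0.1225 × 0.9386 = 0.11498
  25: 1 × 0.1170 × 0.9318 = 0.10902
  26: 1 × 0.1650 × 0.9307 = 0.15357
  27: 1 × 0.1978 × 0.9116 = 0.18031
  28: 1 × 0.2168 × 0.8919 = 0.19336
  29: 1 × 0.1882 × 0.8722 = 0.16415
Sum = 1.12213
NRR = 0.491 × 1.12213 = 0.55097
An NRR under 1 implies long-run decline under these rates.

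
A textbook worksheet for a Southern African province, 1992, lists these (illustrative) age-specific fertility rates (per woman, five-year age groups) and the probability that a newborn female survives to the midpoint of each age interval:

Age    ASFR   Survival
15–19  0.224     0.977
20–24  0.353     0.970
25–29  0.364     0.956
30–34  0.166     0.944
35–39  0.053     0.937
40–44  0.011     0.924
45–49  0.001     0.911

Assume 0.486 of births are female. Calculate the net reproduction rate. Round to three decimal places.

2.738

Proportion female at birth = 0.486.
Survival-weighted fertility by age (5·fₓ·Sₓ):
  15–19: 5 × 0.224 × 0.977 = 1.09424
  20–24: 5 × 0.353 × 0.970 = 1.71205
  25–29: 5 × 0.364 × 0.956 = 1.73992
  30–34: 5 × 0.166 × 0.944 = 0.78352
  35–39: 5 × 0.053 × 0.937 = 0.24831
  40–44: 5 × 0.011 × 0.924 = 0.05082
  45–49: 5 × 0.001 × 0.911 = 0.00456
Sum = 5.63342
NRR = 0.486 × 5.63342 = 2.73784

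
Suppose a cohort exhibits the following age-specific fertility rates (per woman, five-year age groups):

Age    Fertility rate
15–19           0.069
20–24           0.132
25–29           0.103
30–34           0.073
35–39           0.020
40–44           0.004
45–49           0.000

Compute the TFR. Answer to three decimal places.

2.005

Sum of ASFRs = 0.069 + 0.132 + 0.103 + 0.073 + 0.020 + 0.004 + 0.000 = 0.401
TFR = 5 × 0.401 = 2.005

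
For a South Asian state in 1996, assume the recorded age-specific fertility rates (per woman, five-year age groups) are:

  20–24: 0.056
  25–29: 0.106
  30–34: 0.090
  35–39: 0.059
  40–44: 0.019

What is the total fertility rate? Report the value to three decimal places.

1.650

Sum of ASFRs = 0.056 + 0.106 + 0.090 + 0.059 + 0.019 = 0.330
TFR = 5 × 0.330 = 1.65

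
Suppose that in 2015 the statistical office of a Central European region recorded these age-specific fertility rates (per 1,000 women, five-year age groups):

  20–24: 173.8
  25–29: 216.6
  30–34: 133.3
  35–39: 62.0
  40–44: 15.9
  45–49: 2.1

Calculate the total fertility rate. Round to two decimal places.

Sum of ASFRs = 173.8 + 216.6 + 133.3 + 62.0 + 15.9 + 2.1 = 603.7
TFR = 5 × 603.7 / 1000 = 3.0185

3.02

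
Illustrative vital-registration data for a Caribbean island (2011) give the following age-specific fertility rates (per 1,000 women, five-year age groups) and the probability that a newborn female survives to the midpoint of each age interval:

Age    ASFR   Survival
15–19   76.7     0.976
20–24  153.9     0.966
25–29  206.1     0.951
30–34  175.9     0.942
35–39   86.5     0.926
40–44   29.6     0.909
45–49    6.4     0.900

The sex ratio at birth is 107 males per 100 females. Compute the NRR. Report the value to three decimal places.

1.686

Proportion female at birth = 100 / (100 + 107) = 0.48309.
Weighting each age-specific rate by interval width and survival:
  15–19: 5 × 76.7/1000 × 0.976 = 0.37430
  20–24: 5 × 153.9/1000 × 0.966 = 0.74334
  25–29: 5 × 206.1/1000 × 0.951 = 0.98001
  30–34: 5 × 175.9/1000 × 0.942 = 0.82849
  35–39: 5 × 86.5/1000 × 0.926 = 0.40050
  40–44: 5 × 29.6/1000 × 0.909 = 0.13453
  45–49: 5 × 6.4/1000 × 0.900 = 0.02880
Sum = 3.48997
NRR = 0.48309 × 3.48997 = 1.68597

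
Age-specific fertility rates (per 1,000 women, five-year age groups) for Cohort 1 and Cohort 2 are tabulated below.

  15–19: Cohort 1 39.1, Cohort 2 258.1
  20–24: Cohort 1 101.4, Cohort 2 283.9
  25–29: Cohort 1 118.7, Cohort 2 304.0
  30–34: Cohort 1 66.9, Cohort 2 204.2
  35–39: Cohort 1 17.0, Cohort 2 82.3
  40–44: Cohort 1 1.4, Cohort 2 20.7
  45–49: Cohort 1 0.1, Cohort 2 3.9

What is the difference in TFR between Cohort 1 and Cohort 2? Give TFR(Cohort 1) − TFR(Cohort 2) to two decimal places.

-4.06

Cohort 1:
  Sum of ASFRs = 39.1 + 101.4 + 118.7 + 66.9 + 17.0 + 1.4 + 0.1 = 344.6
  TFR = 5 × 344.6 / 1000 = 1.723
Cohort 2:
  Sum of ASFRs = 258.1 + 283.9 + 304.0 + 204.2 + 82.3 + 20.7 + 3.9 = 1157.1
  TFR = 5 × 1157.1 / 1000 = 5.7855
Difference = 1.723 − 5.7855 = -4.0625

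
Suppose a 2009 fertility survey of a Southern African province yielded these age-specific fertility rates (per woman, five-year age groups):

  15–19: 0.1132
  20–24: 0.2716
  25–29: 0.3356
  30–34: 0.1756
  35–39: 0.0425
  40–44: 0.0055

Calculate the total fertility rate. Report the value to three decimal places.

4.720

Sum of ASFRs = 0.1132 + 0.2716 + 0.3356 + 0.1756 + 0.0425 + 0.0055 = 0.9440
TFR = 5 × 0.9440 = 4.72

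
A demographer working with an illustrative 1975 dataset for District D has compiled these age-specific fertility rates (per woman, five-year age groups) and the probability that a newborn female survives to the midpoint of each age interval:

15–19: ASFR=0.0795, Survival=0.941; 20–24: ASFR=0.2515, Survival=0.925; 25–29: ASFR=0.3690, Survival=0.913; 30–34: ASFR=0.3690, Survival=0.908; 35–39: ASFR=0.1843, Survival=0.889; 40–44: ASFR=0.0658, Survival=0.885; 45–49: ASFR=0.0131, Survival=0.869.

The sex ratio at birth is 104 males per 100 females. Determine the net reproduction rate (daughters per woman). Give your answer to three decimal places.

2.973

Proportion female at birth = 100 / (100 + 104) = 0.49020.
Per-age-group product (5 × ASFR × survival probability):
  15–19: 5 × 0.0795 × 0.941 = 0.37405
  20–24: 5 × 0.2515 × 0.925 = 1.16319
  25–29: 5 × 0.3690 × 0.913 = 1.68449
  30–34: 5 × 0.3690 × 0.908 = 1.67526
  35–39: 5 × 0.1843 × 0.889 = 0.81921
  40–44: 5 × 0.0658 × 0.885 = 0.29117
  45–49: 5 × 0.0131 × 0.869 = 0.05692
Sum = 6.06429
NRR = 0.49020 × 6.06429 = 2.97271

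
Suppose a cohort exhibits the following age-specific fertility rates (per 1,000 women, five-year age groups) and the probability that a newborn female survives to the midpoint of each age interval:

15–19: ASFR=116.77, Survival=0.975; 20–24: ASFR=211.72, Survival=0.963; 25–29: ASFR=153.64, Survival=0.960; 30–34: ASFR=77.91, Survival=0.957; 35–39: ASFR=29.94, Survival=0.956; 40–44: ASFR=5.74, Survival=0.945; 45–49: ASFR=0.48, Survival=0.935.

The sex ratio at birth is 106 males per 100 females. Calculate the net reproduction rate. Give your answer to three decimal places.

Proportion female at birth = 100 / (100 + 106) = 0.48544.
Survival-weighted fertility by age (5·fₓ·Sₓ):
  15–19: 5 × 116.77/1000 × 0.975 = 0.56925
  20–24: 5 × 211.72/1000 × 0.963 = 1.01943
  25–29: 5 × 153.64/1000 × 0.960 = 0.73747
  30–34: 5 × 77.91/1000 × 0.957 = 0.37280
  35–39: 5 × 29.94/1000 × 0.956 = 0.14311
  40–44: 5 × 5.74/1000 × 0.945 = 0.02712
  45–49: 5 × 0.48/1000 × 0.935 = 0.00224
Sum = 2.87142
NRR = 0.48544 × 2.87142 = 1.39390

1.394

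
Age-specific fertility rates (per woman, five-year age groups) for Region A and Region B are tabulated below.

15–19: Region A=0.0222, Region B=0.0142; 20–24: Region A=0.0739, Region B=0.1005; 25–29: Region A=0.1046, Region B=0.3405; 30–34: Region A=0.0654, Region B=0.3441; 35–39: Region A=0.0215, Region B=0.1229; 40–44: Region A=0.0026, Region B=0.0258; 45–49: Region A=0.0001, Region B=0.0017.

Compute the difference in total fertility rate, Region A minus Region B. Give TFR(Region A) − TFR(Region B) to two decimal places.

-3.30

Region A:
  Sum of ASFRs = 0.0222 + 0.0739 + 0.1046 + 0.0654 + 0.0215 + 0.0026 + 0.0001 = 0.2903
  TFR = 5 × 0.2903 = 1.4515
Region B:
  Sum of ASFRs = 0.0142 + 0.1005 + 0.3405 + 0.3441 + 0.1229 + 0.0258 + 0.0017 = 0.9497
  TFR = 5 × 0.9497 = 4.7485
Difference = 1.4515 − 4.7485 = -3.297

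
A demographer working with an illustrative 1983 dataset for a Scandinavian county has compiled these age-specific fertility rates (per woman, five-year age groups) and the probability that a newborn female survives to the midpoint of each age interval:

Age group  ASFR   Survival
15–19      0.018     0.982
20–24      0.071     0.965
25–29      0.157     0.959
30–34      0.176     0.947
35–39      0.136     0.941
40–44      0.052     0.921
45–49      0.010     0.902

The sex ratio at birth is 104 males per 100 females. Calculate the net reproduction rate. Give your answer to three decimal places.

1.442

Proportion female at birth = 100 / (100 + 104) = 0.49020.
Survival-weighted fertility by age (5·fₓ·Sₓ):
  15–19: 5 × 0.018 × 0.982 = 0.08838
  20–24: 5 × 0.071 × 0.965 = 0.34258
  25–29: 5 × 0.157 × 0.959 = 0.75282
  30–34: 5 × 0.176 × 0.947 = 0.83336
  35–39: 5 × 0.136 × 0.941 = 0.63988
  40–44: 5 × 0.052 × 0.921 = 0.23946
  45–49: 5 × 0.010 × 0.902 = 0.04510
Sum = 2.94158
NRR = 0.49020 × 2.94158 = 1.44196
An NRR exceeding 1 indicates intrinsic growth under these rates.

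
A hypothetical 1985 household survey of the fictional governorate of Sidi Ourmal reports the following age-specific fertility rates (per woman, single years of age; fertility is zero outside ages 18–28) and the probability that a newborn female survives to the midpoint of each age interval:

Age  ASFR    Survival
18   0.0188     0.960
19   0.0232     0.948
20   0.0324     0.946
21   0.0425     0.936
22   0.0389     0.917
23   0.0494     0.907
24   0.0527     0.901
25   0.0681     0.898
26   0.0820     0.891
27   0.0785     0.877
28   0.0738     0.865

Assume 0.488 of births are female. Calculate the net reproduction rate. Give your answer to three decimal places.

0.247

Proportion female at birth = 0.488.
Per-age-group product (1 × ASFR × survival probability):
  18: 1 × 0.0188 × 0.960 = 0.01805
  19: 1 × 0.0232 × 0.948 = 0.02199
  20: 1 × 0.0324 × 0.946 = 0.03065
  21: 1 × 0.0425 × 0.936 = 0.03978
  22: 1 × 0.0389 × 0.917 = 0.03567
  23: 1 × 0.0494 × 0.907 = 0.04481
  24: 1 × 0.0527 × 0.901 = 0.04748
  25: 1 × 0.0681 × 0.898 = 0.06115
  26: 1 × 0.0820 × 0.891 = 0.07306
  27: 1 × 0.0785 × 0.877 = 0.06884
  28: 1 × 0.0738 × 0.865 = 0.06384
Sum = 0.50532
NRR = 0.488 × 0.50532 = 0.24660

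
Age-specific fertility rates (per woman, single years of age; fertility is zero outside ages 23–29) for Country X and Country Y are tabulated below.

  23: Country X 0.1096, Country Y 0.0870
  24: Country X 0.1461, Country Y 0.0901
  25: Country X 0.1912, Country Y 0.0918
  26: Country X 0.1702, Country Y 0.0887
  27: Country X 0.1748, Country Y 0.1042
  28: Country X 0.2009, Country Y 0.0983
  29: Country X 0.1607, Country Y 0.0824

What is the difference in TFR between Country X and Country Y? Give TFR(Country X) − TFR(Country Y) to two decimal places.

0.51

Country X:
  Sum of ASFRs = 0.1096 + 0.1461 + 0.1912 + 0.1702 + 0.1748 + 0.2009 + 0.1607 = 1.1535
  TFR = 1.1535
Country Y:
  Sum of ASFRs = 0.0870 + 0.0901 + 0.0918 + 0.0887 + 0.1042 + 0.0983 + 0.0824 = 0.6425
  TFR = 0.6425
Difference = 1.1535 − 0.6425 = 0.511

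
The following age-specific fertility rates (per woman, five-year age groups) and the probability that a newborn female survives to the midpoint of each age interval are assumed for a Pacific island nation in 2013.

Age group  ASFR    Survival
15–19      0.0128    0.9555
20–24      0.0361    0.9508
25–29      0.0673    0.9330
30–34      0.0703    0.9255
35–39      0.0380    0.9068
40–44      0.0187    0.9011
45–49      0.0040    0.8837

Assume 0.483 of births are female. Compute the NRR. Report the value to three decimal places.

Proportion female at birth = 0.483.
Survival-weighted fertility by age (5·fₓ·Sₓ):
  15–19: 5 × 0.0128 × 0.9555 = 0.06115
  20–24: 5 × 0.0361 × 0.9508 = 0.17162
  25–29: 5 × 0.0673 × 0.9330 = 0.31395
  30–34: 5 × 0.0703 × 0.9255 = 0.32531
  35–39: 5 × 0.0380 × 0.9068 = 0.17229
  40–44: 5 × 0.0187 × 0.9011 = 0.08425
  45–49: 5 × 0.0040 × 0.8837 = 0.01767
Sum = 1.14624
NRR = 0.483 × 1.14624 = 0.55363

0.554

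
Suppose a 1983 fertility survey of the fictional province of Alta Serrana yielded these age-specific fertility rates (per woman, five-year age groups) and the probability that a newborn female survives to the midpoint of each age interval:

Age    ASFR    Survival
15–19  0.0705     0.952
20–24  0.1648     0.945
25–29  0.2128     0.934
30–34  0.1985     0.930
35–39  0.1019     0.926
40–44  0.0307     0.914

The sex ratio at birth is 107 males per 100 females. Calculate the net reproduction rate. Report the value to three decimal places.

Proportion female at birth = 100 / (100 + 107) = 0.48309.
Per-age-group product (5 × ASFR × survival probability):
  15–19: 5 × 0.0705 × 0.952 = 0.33558
  20–24: 5 × 0.1648 × 0.945 = 0.77868
  25–29: 5 × 0.2128 × 0.934 = 0.99378
  30–34: 5 × 0.1985 × 0.930 = 0.92303
  35–39: 5 × 0.1019 × 0.926 = 0.47180
  40–44: 5 × 0.0307 × 0.914 = 0.14030
Sum = 3.64317
NRR = 0.48309 × 3.64317 = 1.75998
NRR > 1, so each generation more than replaces itself.

1.760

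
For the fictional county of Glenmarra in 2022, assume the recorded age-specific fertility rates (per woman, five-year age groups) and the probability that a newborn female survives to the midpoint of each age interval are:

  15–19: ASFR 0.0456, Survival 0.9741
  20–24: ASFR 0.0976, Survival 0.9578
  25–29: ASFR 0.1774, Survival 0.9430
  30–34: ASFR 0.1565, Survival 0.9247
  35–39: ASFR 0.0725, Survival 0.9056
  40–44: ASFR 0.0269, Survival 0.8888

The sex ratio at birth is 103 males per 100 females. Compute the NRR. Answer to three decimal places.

1.329

Proportion female at birth = 100 / (100 + 103) = 0.49261.
Each age group contributes 5 × ASFR × survival:
  15–19: 5 × 0.0456 × 0.9741 = 0.22209
  20–24: 5 × 0.0976 × 0.9578 = 0.46741
  25–29: 5 × 0.1774 × 0.9430 = 0.83644
  30–34: 5 × 0.1565 × 0.9247 = 0.72358
  35–39: 5 × 0.0725 × 0.9056 = 0.32828
  40–44: 5 × 0.0269 × 0.8888 = 0.11954
Sum = 2.69734
NRR = 0.49261 × 2.69734 = 1.32874
With NRR above 1 the population is above replacement fertility.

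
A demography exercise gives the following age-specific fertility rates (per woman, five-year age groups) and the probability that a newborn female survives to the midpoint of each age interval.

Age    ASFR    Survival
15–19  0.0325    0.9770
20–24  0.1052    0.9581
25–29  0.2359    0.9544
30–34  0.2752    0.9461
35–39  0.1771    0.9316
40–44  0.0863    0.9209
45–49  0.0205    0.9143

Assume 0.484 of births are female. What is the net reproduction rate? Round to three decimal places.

2.133

Proportion female at birth = 0.484.
Weighting each age-specific rate by interval width and survival:
  15–19: 5 × 0.0325 × 0.9770 = 0.15876
  20–24: 5 × 0.1052 × 0.9581 = 0.50396
  25–29: 5 × 0.2359 × 0.9544 = 1.12571
  30–34: 5 × 0.2752 × 0.9461 = 1.30183
  35–39: 5 × 0.1771 × 0.9316 = 0.82493
  40–44: 5 × 0.0863 × 0.9209 = 0.39737
  45–49: 5 × 0.0205 × 0.9143 = 0.09372
Sum = 4.40628
NRR = 0.484 × 4.40628 = 2.13264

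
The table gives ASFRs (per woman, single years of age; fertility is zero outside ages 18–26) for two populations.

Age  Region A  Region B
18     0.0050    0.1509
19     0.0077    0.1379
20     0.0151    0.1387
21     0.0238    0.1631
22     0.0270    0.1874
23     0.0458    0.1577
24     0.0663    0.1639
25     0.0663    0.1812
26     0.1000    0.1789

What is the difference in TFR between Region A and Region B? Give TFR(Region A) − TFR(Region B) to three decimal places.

-1.103

Region A:
  Sum of ASFRs = 0.0050 + 0.0077 + 0.0151 + 0.0238 + 0.0270 + 0.0458 + 0.0663 + 0.0663 + 0.1000 = 0.3570
  TFR = 0.357
Region B:
  Sum of ASFRs = 0.1509 + 0.1379 + 0.1387 + 0.1631 + 0.1874 + 0.1577 + 0.1639 + 0.1812 + 0.1789 = 1.4597
  TFR = 1.4597
Difference = 0.357 − 1.4597 = -1.1027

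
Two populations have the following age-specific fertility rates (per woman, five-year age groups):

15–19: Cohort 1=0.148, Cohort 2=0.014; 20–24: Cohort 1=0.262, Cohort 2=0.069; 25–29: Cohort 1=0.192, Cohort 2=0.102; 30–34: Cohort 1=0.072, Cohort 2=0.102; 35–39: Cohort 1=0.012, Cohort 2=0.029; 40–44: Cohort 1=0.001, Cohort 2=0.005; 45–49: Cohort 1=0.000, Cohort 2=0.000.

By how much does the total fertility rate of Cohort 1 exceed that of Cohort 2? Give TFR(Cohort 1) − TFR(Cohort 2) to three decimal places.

Cohort 1:
  Sum of ASFRs = 0.148 + 0.262 + 0.192 + 0.072 + 0.012 + 0.001 + 0.000 = 0.687
  TFR = 5 × 0.687 = 3.435
Cohort 2:
  Sum of ASFRs = 0.014 + 0.069 + 0.102 + 0.102 + 0.029 + 0.005 + 0.000 = 0.321
  TFR = 5 × 0.321 = 1.605
Difference = 3.435 − 1.605 = 1.83

1.830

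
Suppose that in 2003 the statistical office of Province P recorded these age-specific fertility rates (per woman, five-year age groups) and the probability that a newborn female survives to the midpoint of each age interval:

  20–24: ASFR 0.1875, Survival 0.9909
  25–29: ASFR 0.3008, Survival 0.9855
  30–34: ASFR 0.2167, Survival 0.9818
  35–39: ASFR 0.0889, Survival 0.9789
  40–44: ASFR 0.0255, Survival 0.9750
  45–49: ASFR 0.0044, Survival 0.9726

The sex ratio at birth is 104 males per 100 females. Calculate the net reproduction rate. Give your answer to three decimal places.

Proportion female at birth = 100 / (100 + 104) = 0.49020.
Weighting each age-specific rate by interval width and survival:
  20–24: 5 × 0.1875 × 0.9909 = 0.92897
  25–29: 5 × 0.3008 × 0.9855 = 1.48219
  30–34: 5 × 0.2167 × 0.9818 = 1.06378
  35–39: 5 × 0.0889 × 0.9789 = 0.43512
  40–44: 5 × 0.0255 × 0.9750 = 0.12431
  45–49: 5 × 0.0044 × 0.9726 = 0.02140
Sum = 4.05577
NRR = 0.49020 × 4.05577 = 1.98814

1.988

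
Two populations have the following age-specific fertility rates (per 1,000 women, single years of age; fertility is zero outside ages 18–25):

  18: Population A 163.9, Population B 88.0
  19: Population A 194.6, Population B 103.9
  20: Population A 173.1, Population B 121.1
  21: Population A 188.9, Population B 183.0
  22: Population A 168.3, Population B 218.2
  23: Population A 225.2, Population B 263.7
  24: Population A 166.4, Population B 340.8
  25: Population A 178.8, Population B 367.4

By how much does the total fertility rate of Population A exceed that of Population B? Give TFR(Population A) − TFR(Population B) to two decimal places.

-0.23

Population A:
  Sum of ASFRs = 163.9 + 194.6 + 173.1 + 188.9 + 168.3 + 225.2 + 166.4 + 178.8 = 1459.2
  TFR = 1459.2 / 1000 = 1.4592
Population B:
  Sum of ASFRs = 88.0 + 103.9 + 121.1 + 183.0 + 218.2 + 263.7 + 340.8 + 367.4 = 1686.1
  TFR = 1686.1 / 1000 = 1.6861
Difference = 1.4592 − 1.6861 = -0.2269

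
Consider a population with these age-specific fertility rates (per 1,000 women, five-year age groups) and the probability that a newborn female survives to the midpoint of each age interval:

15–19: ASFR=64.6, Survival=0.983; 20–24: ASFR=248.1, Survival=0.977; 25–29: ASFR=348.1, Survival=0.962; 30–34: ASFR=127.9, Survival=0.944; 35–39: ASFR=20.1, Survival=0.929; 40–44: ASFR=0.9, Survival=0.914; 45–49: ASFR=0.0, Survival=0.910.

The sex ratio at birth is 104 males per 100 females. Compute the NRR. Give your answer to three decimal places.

Proportion female at birth = 100 / (100 + 104) = 0.49020.
Weighting each age-specific rate by interval width and survival:
  15–19: 5 × 64.6/1000 × 0.983 = 0.31751
  20–24: 5 × 248.1/1000 × 0.977 = 1.21197
  25–29: 5 × 348.1/1000 × 0.962 = 1.67436
  30–34: 5 × 127.9/1000 × 0.944 = 0.60369
  35–39: 5 × 20.1/1000 × 0.929 = 0.09336
  40–44: 5 × 0.9/1000 × 0.914 = 0.00411
  45–49: 5 × 0.0/1000 × 0.910 = 0.00000
Sum = 3.90500
NRR = 0.49020 × 3.90500 = 1.91423

1.914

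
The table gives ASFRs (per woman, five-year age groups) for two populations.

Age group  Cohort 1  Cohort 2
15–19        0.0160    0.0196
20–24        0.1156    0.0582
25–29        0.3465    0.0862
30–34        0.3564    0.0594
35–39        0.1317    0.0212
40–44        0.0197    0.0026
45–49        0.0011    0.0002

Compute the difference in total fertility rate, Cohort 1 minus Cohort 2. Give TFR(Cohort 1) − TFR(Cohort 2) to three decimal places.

Cohort 1:
  Sum of ASFRs = 0.0160 + 0.1156 + 0.3465 + 0.3564 + 0.1317 + 0.0197 + 0.0011 = 0.9870
  TFR = 5 × 0.9870 = 4.935
Cohort 2:
  Sum of ASFRs = 0.0196 + 0.0582 + 0.0862 + 0.0594 + 0.0212 + 0.0026 + 0.0002 = 0.2474
  TFR = 5 × 0.2474 = 1.237
Difference = 4.935 − 1.237 = 3.698

3.698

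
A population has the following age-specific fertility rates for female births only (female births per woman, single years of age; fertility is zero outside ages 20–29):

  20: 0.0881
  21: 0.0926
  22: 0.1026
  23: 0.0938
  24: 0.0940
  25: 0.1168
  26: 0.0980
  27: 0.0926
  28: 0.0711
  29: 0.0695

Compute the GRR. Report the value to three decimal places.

0.919

Sum of female ASFRs = 0.0881 + 0.0926 + 0.1026 + 0.0938 + 0.0940 + 0.1168 + 0.0980 + 0.0926 + 0.0711 + 0.0695 = 0.9191
GRR = 0.9191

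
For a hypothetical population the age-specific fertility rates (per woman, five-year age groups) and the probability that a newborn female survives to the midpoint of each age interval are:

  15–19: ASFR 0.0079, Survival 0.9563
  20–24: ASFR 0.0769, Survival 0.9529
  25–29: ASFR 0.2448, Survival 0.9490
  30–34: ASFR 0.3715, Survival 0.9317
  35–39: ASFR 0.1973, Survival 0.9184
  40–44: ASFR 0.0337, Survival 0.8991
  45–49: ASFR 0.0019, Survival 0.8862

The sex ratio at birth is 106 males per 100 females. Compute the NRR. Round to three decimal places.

Proportion female at birth = 100 / (100 + 106) = 0.48544.
Per-age-group product (5 × ASFR × survival probability):
  15–19: 5 × 0.0079 × 0.9563 = 0.03777
  20–24: 5 × 0.0769 × 0.9529 = 0.36639
  25–29: 5 × 0.2448 × 0.9490 = 1.16158
  30–34: 5 × 0.3715 × 0.9317 = 1.73063
  35–39: 5 × 0.1973 × 0.9184 = 0.90600
  40–44: 5 × 0.0337 × 0.8991 = 0.15150
  45–49: 5 × 0.0019 × 0.8862 = 0.00842
Sum = 4.36229
NRR = 0.48544 × 4.36229 = 2.11763
An NRR exceeding 1 indicates intrinsic growth under these rates.

2.118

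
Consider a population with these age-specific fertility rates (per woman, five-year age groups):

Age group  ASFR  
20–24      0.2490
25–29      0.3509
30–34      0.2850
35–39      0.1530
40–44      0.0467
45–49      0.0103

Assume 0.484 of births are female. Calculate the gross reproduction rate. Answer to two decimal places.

2.65

Proportion female at birth = 0.484.
Sum of ASFRs = 0.2490 + 0.3509 + 0.2850 + 0.1530 + 0.0467 + 0.0103 = 1.0949
TFR = 5 × 1.0949 = 5.4745
GRR = 0.484 × 5.4745 = 2.64966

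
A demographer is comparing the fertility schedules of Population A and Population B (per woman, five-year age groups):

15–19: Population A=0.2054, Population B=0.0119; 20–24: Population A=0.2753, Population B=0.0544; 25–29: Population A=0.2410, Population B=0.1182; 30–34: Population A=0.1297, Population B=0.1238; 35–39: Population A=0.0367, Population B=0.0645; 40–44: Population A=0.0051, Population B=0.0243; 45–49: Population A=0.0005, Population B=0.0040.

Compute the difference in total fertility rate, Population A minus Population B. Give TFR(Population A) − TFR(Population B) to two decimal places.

Population A:
  Sum of ASFRs = 0.2054 + 0.2753 + 0.2410 + 0.1297 + 0.0367 + 0.0051 + 0.0005 = 0.8937
  TFR = 5 × 0.8937 = 4.4685
Population B:
  Sum of ASFRs = 0.0119 + 0.0544 + 0.1182 + 0.1238 + 0.0645 + 0.0243 + 0.0040 = 0.4011
  TFR = 5 × 0.4011 = 2.0055
Difference = 4.4685 − 2.0055 = 2.463

2.46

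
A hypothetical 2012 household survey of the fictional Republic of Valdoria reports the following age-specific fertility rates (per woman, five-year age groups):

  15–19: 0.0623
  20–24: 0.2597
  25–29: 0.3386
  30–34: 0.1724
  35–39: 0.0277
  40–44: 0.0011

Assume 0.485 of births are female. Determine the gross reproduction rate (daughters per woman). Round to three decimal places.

Proportion female at birth = 0.485.
Sum of ASFRs = 0.0623 + 0.2597 + 0.3386 + 0.1724 + 0.0277 + 0.0011 = 0.8618
TFR = 5 × 0.8618 = 4.309
GRR = 0.485 × 4.309 = 2.08987

2.090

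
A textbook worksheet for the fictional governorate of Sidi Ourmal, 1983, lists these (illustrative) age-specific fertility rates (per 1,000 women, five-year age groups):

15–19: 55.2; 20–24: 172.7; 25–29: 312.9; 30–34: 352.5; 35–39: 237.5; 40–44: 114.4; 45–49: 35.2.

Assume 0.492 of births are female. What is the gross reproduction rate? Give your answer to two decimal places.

3.15

Proportion female at birth = 0.492.
Sum of ASFRs = 55.2 + 172.7 + 312.9 + 352.5 + 237.5 + 114.4 + 35.2 = 1280.4
TFR = 5 × 1280.4 / 1000 = 6.402
GRR = 0.492 × 6.402 = 3.14978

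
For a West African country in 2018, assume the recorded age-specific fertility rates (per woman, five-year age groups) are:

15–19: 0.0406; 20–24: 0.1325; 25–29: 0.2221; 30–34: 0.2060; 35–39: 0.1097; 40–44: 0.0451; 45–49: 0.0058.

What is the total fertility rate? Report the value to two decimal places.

Sum of ASFRs = 0.0406 + 0.1325 + 0.2221 + 0.2060 + 0.1097 + 0.0451 + 0.0058 = 0.7618
TFR = 5 × 0.7618 = 3.809

3.81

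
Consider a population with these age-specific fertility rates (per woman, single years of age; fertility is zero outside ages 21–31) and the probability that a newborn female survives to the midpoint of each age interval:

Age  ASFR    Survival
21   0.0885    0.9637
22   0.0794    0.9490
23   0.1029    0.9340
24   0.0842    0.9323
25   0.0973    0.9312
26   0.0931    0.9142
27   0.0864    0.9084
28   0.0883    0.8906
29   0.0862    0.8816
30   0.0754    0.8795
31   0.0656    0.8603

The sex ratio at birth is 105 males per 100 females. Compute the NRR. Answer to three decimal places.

Proportion female at birth = 100 / (100 + 105) = 0.48780.
Each age group contributes 1 × ASFR × survival:
  21: 1 × 0.0885 × 0.9637 = 0.08529
  22: 1 × 0.0794 × 0.9490 = 0.07535
  23: 1 × 0.1029 × 0.9340 = 0.09611
  24: 1 × 0.0842 × 0.9323 = 0.07850
  25: 1 × 0.0973 × 0.9312 = 0.09061
  26: 1 × 0.0931 × 0.9142 = 0.08511
  27: 1 × 0.0864 × 0.9084 = 0.07849
  28: 1 × 0.0883 × 0.8906 = 0.07864
  29: 1 × 0.0862 × 0.8816 = 0.07599
  30: 1 × 0.0754 × 0.8795 = 0.06631
  31: 1 × 0.0656 × 0.8603 = 0.05644
Sum = 0.86684
NRR = 0.48780 × 0.86684 = 0.42284
NRR < 1, so the cohort does not fully replace itself.

0.423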